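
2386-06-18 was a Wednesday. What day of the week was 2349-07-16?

Saturday

Count forward from the earlier date (July 16, 2349) to the later (June 18, 2386):
Day-of-year of July 16, 2349: 197.
Day-of-year of June 18, 2386: 169.
2349 has 365 days, so 365 − 197 = 168 days remain in 2349.
Full years 2350–2385: 27 common + 9 leap = 27×365 + 9×366 = 13149 days.
Total: 168 + 13149 + 169 = 13486 days.
13486 mod 7 = 4, so 4 days before Wednesday is Saturday.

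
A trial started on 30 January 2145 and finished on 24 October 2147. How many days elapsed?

Day-of-year of January 30, 2145: 30.
Day-of-year of October 24, 2147: 297.
2145 has 365 days, so 365 − 30 = 335 days remain in 2145.
Full years: 2146: 365. Sum = 365.
Total: 335 + 365 + 297 = 997 days.

997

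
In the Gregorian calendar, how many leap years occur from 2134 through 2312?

Years divisible by 4: 2136, 2140, …, 2312 — 45 in all.
Of these, 2200, 2300 are divisible by 100 but not 400, so not leap.
Leap years: 45 − 2 = 43.

43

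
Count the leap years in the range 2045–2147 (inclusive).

Years divisible by 4: 2048, 2052, …, 2144 — 25 in all.
Of these, 2100 is divisible by 100 but not 400, so not leap.
Leap years: 25 − 1 = 24.

24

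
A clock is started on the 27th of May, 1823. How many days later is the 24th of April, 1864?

Day-of-year of May 27, 1823: 147.
Day-of-year of April 24, 1864: 115.
1823 has 365 days, so 365 − 147 = 218 days remain in 1823.
Full years 1824–1863: 30 common + 10 leap = 30×365 + 10×366 = 14610 days.
Total: 218 + 14610 + 115 = 14943 days.

14943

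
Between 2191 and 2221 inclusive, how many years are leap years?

7

Years divisible by 4 in [2191, 2221]: 2192, 2196, 2200, 2204, 2208, 2212, 2216, 2220.
Of these, 2200 is divisible by 100 but not 400, so not leap.
Leap years: 8 − 1 = 7.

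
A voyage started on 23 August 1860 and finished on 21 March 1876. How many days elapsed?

5689

Day-of-year of August 23, 1860: 236.
Day-of-year of March 21, 1876: 81.
1860 has 366 days, so 366 − 236 = 130 days remain in 1860.
Full years 1861–1875: 12 common + 3 leap = 12×365 + 3×366 = 5478 days.
Total: 130 + 5478 + 81 = 5689 days.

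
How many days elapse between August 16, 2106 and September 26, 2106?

41

August 2106: 31 − 16 = 15 days remain.
September 1–26, 2106: 26 days.
Total: 15 + 26 = 41 days.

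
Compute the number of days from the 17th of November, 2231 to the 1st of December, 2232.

November 2231: 30 − 17 = 13 days remain.
Then 12 full months totalling 366 days.
December 1, 2232: 1 day.
Total: 13 + 366 + 1 = 380 days.

380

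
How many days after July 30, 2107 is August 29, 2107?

30

July 2107: 31 − 30 = 1 day remains.
August 1–29, 2107: 29 days.
Total: 1 + 29 = 30 days.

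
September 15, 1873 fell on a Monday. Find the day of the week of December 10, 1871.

Sunday

Count forward from the earlier date (December 10, 1871) to the later (September 15, 1873):
Day-of-year of December 10, 1871: 344.
Day-of-year of September 15, 1873: 258.
1871 has 365 days, so 365 − 344 = 21 days remain in 1871.
Full years: 1872: 366. Sum = 366.
Total: 21 + 366 + 258 = 645 days.
645 mod 7 = 1, so 1 day before Monday is Sunday.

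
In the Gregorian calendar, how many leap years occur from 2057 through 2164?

Years divisible by 4: 2060, 2064, …, 2164 — 27 in all.
Of these, 2100 is divisible by 100 but not 400, so not leap.
Leap years: 27 − 1 = 26.

26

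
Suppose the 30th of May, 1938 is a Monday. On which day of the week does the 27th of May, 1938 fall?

Friday

Count forward from the earlier date (May 27, 1938) to the later (May 30, 1938):
Within May 1938: 30 − 27 = 3 days.
3 mod 7 = 3, so 3 days before Monday is Friday.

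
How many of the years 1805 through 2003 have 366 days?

48

Years divisible by 4: 1808, 1812, …, 2000 — 49 in all.
Of these, 1900 is divisible by 100 but not 400, so not leap.
2000 is divisible by 400, so still leap.
Leap years: 49 − 1 = 48.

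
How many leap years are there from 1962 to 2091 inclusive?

32

Years divisible by 4: 1964, 1968, …, 2088 — 32 in all.
2000 is divisible by 400, so still leap.
No century exceptions apply. Count: 32.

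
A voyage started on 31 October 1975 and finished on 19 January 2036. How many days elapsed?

21995

Day-of-year of October 31, 1975: 304.
Day-of-year of January 19, 2036: 19.
1975 has 365 days, so 365 − 304 = 61 days remain in 1975.
Full years 1976–2035: 45 common + 15 leap = 45×365 + 15×366 = 21915 days.
Total: 61 + 21915 + 19 = 21995 days.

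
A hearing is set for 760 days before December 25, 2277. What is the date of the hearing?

November 26, 2275

Count 760 days before December 25, 2277:
November 26, 2275 → November 26, 2276: 366 days (2276 is a leap year).
November 26, 2276 → November 26, 2277: 365 days.
November 2277: 30 − 26 = 4 days remain.
December 1–25, 2277: 25 days.
Residual: 29 days.
Total: 760 days.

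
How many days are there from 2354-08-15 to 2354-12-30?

137

August 2354: 31 − 15 = 16 days remain.
Then September (30), October (31), November (30): 30 + 31 + 30 = 91 days.
December 1–30, 2354: 30 days.
Total: 16 + 91 + 30 = 137 days.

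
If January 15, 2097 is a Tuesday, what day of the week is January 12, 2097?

Count forward from the earlier date (January 12, 2097) to the later (January 15, 2097):
Within January 2097: 15 − 12 = 3 days.
3 mod 7 = 3, so 3 days before Tuesday is Saturday.

Saturday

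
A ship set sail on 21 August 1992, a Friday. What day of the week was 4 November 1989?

Count forward from the earlier date (November 4, 1989) to the later (August 21, 1992):
November 4, 1989 → November 4, 1990: 365 days.
November 4, 1990 → November 4, 1991: 365 days.
November 1991: 30 − 4 = 26 days remain.
Then December (31), January (31), February 1992 (29), March (31), April (30), May (31), June (30), July (31): 31 + 31 + 29 + 31 + 30 + 31 + 30 + 31 = 244 days.
August 1–21, 1992: 21 days.
Residual: 291 days.
Total: 1021 days.
1021 mod 7 = 6, so 6 days before Friday is Saturday.

Saturday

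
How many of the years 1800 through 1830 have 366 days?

7

Years divisible by 4 in [1800, 1830]: 1800, 1804, 1808, 1812, 1816, 1820, 1824, 1828.
Of these, 1800 is divisible by 100 but not 400, so not leap.
Leap years: 8 − 1 = 7.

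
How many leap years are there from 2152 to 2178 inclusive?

7

Years divisible by 4 in [2152, 2178]: 2152, 2156, 2160, 2164, 2168, 2172, 2176.
No century exceptions apply. Count: 7.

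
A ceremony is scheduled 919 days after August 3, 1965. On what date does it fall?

February 8, 1968

Count 919 days after August 3, 1965:
Day-of-year of August 3, 1965: 215.
Day-of-year of February 8, 1968: 39.
1965 has 365 days, so 365 − 215 = 150 days remain in 1965.
Full years: 1966: 365; 1967: 365. Sum = 730.
Total: 150 + 730 + 39 = 919 days.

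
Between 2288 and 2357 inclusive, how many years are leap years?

Years divisible by 4: 2288, 2292, …, 2356 — 18 in all.
Of these, 2300 is divisible by 100 but not 400, so not leap.
Leap years: 18 − 1 = 17.

17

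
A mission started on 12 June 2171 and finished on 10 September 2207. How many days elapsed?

13238

Day-of-year of June 12, 2171: 163.
Day-of-year of September 10, 2207: 253.
2171 has 365 days, so 365 − 163 = 202 days remain in 2171.
Full years 2172–2206: 27 common + 8 leap = 27×365 + 8×366 = 12783 days.
Total: 202 + 12783 + 253 = 13238 days.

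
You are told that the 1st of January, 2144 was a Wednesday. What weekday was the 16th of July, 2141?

Count forward from the earlier date (July 16, 2141) to the later (January 1, 2144):
July 16, 2141 → July 16, 2142: 365 days.
July 16, 2142 → July 16, 2143: 365 days.
July 2143: 31 − 16 = 15 days remain.
Then August (31), September (30), October (31), November (30), December (31): 31 + 30 + 31 + 30 + 31 = 153 days.
January 1, 2144: 1 day.
Residual: 169 days.
Total: 899 days.
899 mod 7 = 3, so 3 days before Wednesday is Sunday.

Sunday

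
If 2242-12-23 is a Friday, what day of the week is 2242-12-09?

Friday

Count forward from the earlier date (December 9, 2242) to the later (December 23, 2242):
Within December 2242: 23 − 9 = 14 days.
14 is a multiple of 7, so 2242-12-09 falls on the same weekday: Friday.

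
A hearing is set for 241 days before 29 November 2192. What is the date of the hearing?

2 April 2192

Count 241 days before November 29, 2192:
April 2192: 30 − 2 = 28 days remain.
Then May (31), June (30), July (31), August (31), September (30), October (31): 31 + 30 + 31 + 31 + 30 + 31 = 184 days.
November 1–29, 2192: 29 days.
Total: 28 + 184 + 29 = 241 days.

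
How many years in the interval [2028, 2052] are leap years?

7

Years divisible by 4 in [2028, 2052]: 2028, 2032, 2036, 2040, 2044, 2048, 2052.
No century exceptions apply. Count: 7.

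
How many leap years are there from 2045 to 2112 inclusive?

16

Years divisible by 4: 2048, 2052, …, 2112 — 17 in all.
Of these, 2100 is divisible by 100 but not 400, so not leap.
Leap years: 17 − 1 = 16.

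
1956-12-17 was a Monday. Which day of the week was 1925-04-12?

Sunday

Count forward from the earlier date (April 12, 1925) to the later (December 17, 1956):
Day-of-year of April 12, 1925: 102.
Day-of-year of December 17, 1956: 352.
1925 has 365 days, so 365 − 102 = 263 days remain in 1925.
Full years 1926–1955: 23 common + 7 leap = 23×365 + 7×366 = 10957 days.
Total: 263 + 10957 + 352 = 11572 days.
11572 mod 7 = 1, so 1 day before Monday is Sunday.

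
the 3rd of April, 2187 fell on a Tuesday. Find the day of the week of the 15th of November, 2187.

April 2187: 30 − 3 = 27 days remain.
Then May (31), June (30), July (31), August (31), September (30), October (31): 31 + 30 + 31 + 31 + 30 + 31 = 184 days.
November 1–15, 2187: 15 days.
Total: 27 + 184 + 15 = 226 days.
226 mod 7 = 2, so 2 days after Tuesday is Thursday.

Thursday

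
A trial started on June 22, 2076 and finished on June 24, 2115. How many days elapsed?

14245

From June 22, 2076 to June 22, 2115: 39 years, of which 8 contain a Feb 29 — 31×365 + 8×366 = 14243 days.
(2100 is not a leap year (divisible by 100 but not 400).)
Within June 2115: 24 − 22 = 2 days.
Total: 14245 days.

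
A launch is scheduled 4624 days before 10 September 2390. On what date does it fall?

12 January 2378

Count 4624 days before September 10, 2390:
Day-of-year of January 12, 2378: 12.
Day-of-year of September 10, 2390: 253.
2378 has 365 days, so 365 − 12 = 353 days remain in 2378.
Full years 2379–2389: 8 common + 3 leap = 8×365 + 3×366 = 4018 days.
Total: 353 + 4018 + 253 = 4624 days.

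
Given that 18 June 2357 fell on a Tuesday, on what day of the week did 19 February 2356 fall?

Count forward from the earlier date (February 19, 2356) to the later (June 18, 2357):
February 19, 2356 → February 19, 2357: 366 days (2356 is a leap year).
February 2357: 28 − 19 = 9 days remain (2357 is not a leap year, so February has 28 days).
Then March (31), April (30), May (31): 31 + 30 + 31 = 92 days.
June 1–18, 2357: 18 days.
Residual: 119 days.
Total: 485 days.
485 mod 7 = 2, so 2 days before Tuesday is Sunday.

Sunday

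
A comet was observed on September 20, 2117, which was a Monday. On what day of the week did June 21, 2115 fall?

Friday

Count forward from the earlier date (June 21, 2115) to the later (September 20, 2117):
June 2115: 30 − 21 = 9 days remain.
Then 26 full months totalling 793 days.
September 1–20, 2117: 20 days.
Total: 9 + 793 + 20 = 822 days.
822 mod 7 = 3, so 3 days before Monday is Friday.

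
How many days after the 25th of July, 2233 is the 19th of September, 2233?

56

July 2233: 31 − 25 = 6 days remain.
Then August (31): 31 days.
September 1–19, 2233: 19 days.
Total: 6 + 31 + 19 = 56 days.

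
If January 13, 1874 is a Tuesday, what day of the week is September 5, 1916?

From January 13, 1874 to January 13, 1916: 42 years, of which 9 contain a Feb 29 — 33×365 + 9×366 = 15339 days.
(1900 is not a leap year (divisible by 100 but not 400).)
January 1916: 31 − 13 = 18 days remain.
Then February 1916 (29), March (31), April (30), May (31), June (30), July (31), August (31): 29 + 31 + 30 + 31 + 30 + 31 + 31 = 213 days.
September 1–5, 1916: 5 days.
Residual: 236 days.
Total: 15575 days.
15575 is a multiple of 7, so September 5, 1916 falls on the same weekday: Tuesday.

Tuesday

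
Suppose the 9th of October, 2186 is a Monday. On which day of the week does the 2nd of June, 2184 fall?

Count forward from the earlier date (June 2, 2184) to the later (October 9, 2186):
June 2184: 30 − 2 = 28 days remain.
Then 27 full months totalling 822 days.
October 1–9, 2186: 9 days.
Total: 28 + 822 + 9 = 859 days.
859 mod 7 = 5, so 5 days before Monday is Wednesday.

Wednesday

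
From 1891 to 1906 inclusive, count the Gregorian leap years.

Years divisible by 4 in [1891, 1906]: 1892, 1896, 1900, 1904.
Of these, 1900 is divisible by 100 but not 400, so not leap.
Leap years: 4 − 1 = 3.

3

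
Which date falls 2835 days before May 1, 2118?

July 27, 2110

Count 2835 days before May 1, 2118:
Day-of-year of July 27, 2110: 208.
Day-of-year of May 1, 2118: 121.
2110 has 365 days, so 365 − 208 = 157 days remain in 2110.
Full years 2111–2117: 5 common + 2 leap = 5×365 + 2×366 = 2557 days.
Total: 157 + 2557 + 121 = 2835 days.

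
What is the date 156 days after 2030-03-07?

2030-08-10

Count 156 days after March 7, 2030:
March 2030: 31 − 7 = 24 days remain.
Then April (30), May (31), June (30), July (31): 30 + 31 + 30 + 31 = 122 days.
August 1–10, 2030: 10 days.
Total: 24 + 122 + 10 = 156 days.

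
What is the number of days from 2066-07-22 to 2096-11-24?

From July 22, 2066 to July 22, 2096: 30 years, of which 8 contain a Feb 29 — 22×365 + 8×366 = 10958 days.
July 2096: 31 − 22 = 9 days remain.
Then August (31), September (30), October (31): 31 + 30 + 31 = 92 days.
November 1–24, 2096: 24 days.
Residual: 125 days.
Total: 11083 days.

11083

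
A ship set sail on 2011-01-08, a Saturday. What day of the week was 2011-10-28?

Friday

January 2011: 31 − 8 = 23 days remain.
Then February 2011 (28), March (31), April (30), May (31), June (30), July (31), August (31), September (30): 28 + 31 + 30 + 31 + 30 + 31 + 31 + 30 = 242 days.
October 1–28, 2011: 28 days.
Total: 23 + 242 + 28 = 293 days.
293 mod 7 = 6, so 6 days after Saturday is Friday.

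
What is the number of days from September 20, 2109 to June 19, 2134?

Day-of-year of September 20, 2109: 263.
Day-of-year of June 19, 2134: 170.
2109 has 365 days, so 365 − 263 = 102 days remain in 2109.
Full years 2110–2133: 18 common + 6 leap = 18×365 + 6×366 = 8766 days.
Total: 102 + 8766 + 170 = 9038 days.

9038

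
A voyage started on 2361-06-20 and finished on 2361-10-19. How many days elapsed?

June 2361: 30 − 20 = 10 days remain.
Then July (31), August (31), September (30): 31 + 31 + 30 = 92 days.
October 1–19, 2361: 19 days.
Total: 10 + 92 + 19 = 121 days.

121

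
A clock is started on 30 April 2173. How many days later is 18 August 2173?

April 2173: 30 − 30 = 0 days remain.
Then May (31), June (30), July (31): 31 + 30 + 31 = 92 days.
August 1–18, 2173: 18 days.
Total: 0 + 92 + 18 = 110 days.

110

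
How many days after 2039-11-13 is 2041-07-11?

606

Day-of-year of November 13, 2039: 317.
Day-of-year of July 11, 2041: 192.
2039 has 365 days, so 365 − 317 = 48 days remain in 2039.
Full years: 2040: 366. Sum = 366.
Total: 48 + 366 + 192 = 606 days.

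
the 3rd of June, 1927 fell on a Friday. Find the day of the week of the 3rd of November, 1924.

Monday

Count forward from the earlier date (November 3, 1924) to the later (June 3, 1927):
November 3, 1924 → November 3, 1925: 365 days.
November 3, 1925 → November 3, 1926: 365 days.
November 1926: 30 − 3 = 27 days remain.
Then December (31), January (31), February 1927 (28), March (31), April (30), May (31): 31 + 31 + 28 + 31 + 30 + 31 = 182 days.
June 1–3, 1927: 3 days.
Residual: 212 days.
Total: 942 days.
942 mod 7 = 4, so 4 days before Friday is Monday.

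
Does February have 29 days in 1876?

Yes

1876 is a leap year.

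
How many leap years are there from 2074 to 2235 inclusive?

38

Years divisible by 4: 2076, 2080, …, 2232 — 40 in all.
Of these, 2100, 2200 are divisible by 100 but not 400, so not leap.
Leap years: 40 − 2 = 38.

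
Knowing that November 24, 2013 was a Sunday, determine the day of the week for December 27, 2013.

Friday

November 2013: 30 − 24 = 6 days remain.
December 1–27, 2013: 27 days.
Total: 6 + 27 = 33 days.
33 mod 7 = 5, so 5 days after Sunday is Friday.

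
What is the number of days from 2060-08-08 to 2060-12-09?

August 2060: 31 − 8 = 23 days remain.
Then September (30), October (31), November (30): 30 + 31 + 30 = 91 days.
December 1–9, 2060: 9 days.
Total: 23 + 91 + 9 = 123 days.

123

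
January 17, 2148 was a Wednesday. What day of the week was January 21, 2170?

Sunday

Day-of-year of January 17, 2148: 17.
Day-of-year of January 21, 2170: 21.
2148 has 366 days, so 366 − 17 = 349 days remain in 2148.
Full years 2149–2169: 16 common + 5 leap = 16×365 + 5×366 = 7670 days.
Total: 349 + 7670 + 21 = 8040 days.
8040 mod 7 = 4, so 4 days after Wednesday is Sunday.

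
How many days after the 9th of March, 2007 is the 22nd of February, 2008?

March 2007: 31 − 9 = 22 days remain.
Then 10 full months totalling 306 days.
February 1–22, 2008: 22 days (2008 is a leap year).
Residual: 350 days.
Total: 350 days.

350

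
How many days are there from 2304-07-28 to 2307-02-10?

927

Day-of-year of July 28, 2304: 210.
Day-of-year of February 10, 2307: 41.
2304 has 366 days, so 366 − 210 = 156 days remain in 2304.
Full years: 2305: 365; 2306: 365. Sum = 730.
Total: 156 + 730 + 41 = 927 days.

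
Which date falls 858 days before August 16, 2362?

April 10, 2360

Count 858 days before August 16, 2362:
April 2360: 30 − 10 = 20 days remain.
Then 27 full months totalling 822 days.
August 1–16, 2362: 16 days.
Total: 20 + 822 + 16 = 858 days.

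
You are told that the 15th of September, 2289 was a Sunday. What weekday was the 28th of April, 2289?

Sunday

Count forward from the earlier date (April 28, 2289) to the later (September 15, 2289):
April 2289: 30 − 28 = 2 days remain.
Then May (31), June (30), July (31), August (31): 31 + 30 + 31 + 31 = 123 days.
September 1–15, 2289: 15 days.
Total: 2 + 123 + 15 = 140 days.
140 is a multiple of 7, so the 28th of April, 2289 falls on the same weekday: Sunday.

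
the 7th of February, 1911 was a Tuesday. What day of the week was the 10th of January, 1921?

Monday

Day-of-year of February 7, 1911: 38.
Day-of-year of January 10, 1921: 10.
1911 has 365 days, so 365 − 38 = 327 days remain in 1911.
Full years 1912–1920: 6 common + 3 leap = 6×365 + 3×366 = 3288 days.
Total: 327 + 3288 + 10 = 3625 days.
3625 mod 7 = 6, so 6 days after Tuesday is Monday.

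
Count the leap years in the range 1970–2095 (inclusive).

31

Years divisible by 4: 1972, 1976, …, 2092 — 31 in all.
2000 is divisible by 400, so still leap.
No century exceptions apply. Count: 31.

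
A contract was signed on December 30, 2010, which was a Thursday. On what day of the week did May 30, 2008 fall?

Friday

Count forward from the earlier date (May 30, 2008) to the later (December 30, 2010):
May 30, 2008 → May 30, 2009: 365 days.
May 30, 2009 → May 30, 2010: 365 days.
May 2010: 31 − 30 = 1 day remains.
Then June (30), July (31), August (31), September (30), October (31), November (30): 30 + 31 + 31 + 30 + 31 + 30 = 183 days.
December 1–30, 2010: 30 days.
Residual: 214 days.
Total: 944 days.
944 mod 7 = 6, so 6 days before Thursday is Friday.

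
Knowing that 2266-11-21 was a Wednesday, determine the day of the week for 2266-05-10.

Thursday

Count forward from the earlier date (May 10, 2266) to the later (November 21, 2266):
May 2266: 31 − 10 = 21 days remain.
Then June (30), July (31), August (31), September (30), October (31): 30 + 31 + 31 + 30 + 31 = 153 days.
November 1–21, 2266: 21 days.
Total: 21 + 153 + 21 = 195 days.
195 mod 7 = 6, so 6 days before Wednesday is Thursday.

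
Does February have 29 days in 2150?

2150 is not a leap year.

No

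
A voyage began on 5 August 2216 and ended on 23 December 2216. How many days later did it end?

August 2216: 31 − 5 = 26 days remain.
Then September (30), October (31), November (30): 30 + 31 + 30 = 91 days.
December 1–23, 2216: 23 days.
Total: 26 + 91 + 23 = 140 days.

140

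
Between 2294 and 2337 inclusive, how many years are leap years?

Years divisible by 4 in [2294, 2337]: 2296, 2300, 2304, 2308, 2312, 2316, 2320, 2324, 2328, 2332, 2336.
Of these, 2300 is divisible by 100 but not 400, so not leap.
Leap years: 11 − 1 = 10.

10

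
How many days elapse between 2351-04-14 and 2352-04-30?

382

Day-of-year of April 14, 2351: 104.
Day-of-year of April 30, 2352: 121.
2351 has 365 days, so 365 − 104 = 261 days remain in 2351.
Total: 261 + 121 = 382 days.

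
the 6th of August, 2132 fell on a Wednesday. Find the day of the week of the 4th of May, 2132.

Sunday

Count forward from the earlier date (May 4, 2132) to the later (August 6, 2132):
May 2132: 31 − 4 = 27 days remain.
Then June (30), July (31): 30 + 31 = 61 days.
August 1–6, 2132: 6 days.
Total: 27 + 61 + 6 = 94 days.
94 mod 7 = 3, so 3 days before Wednesday is Sunday.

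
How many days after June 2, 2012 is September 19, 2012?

June 2012: 30 − 2 = 28 days remain.
Then July (31), August (31): 31 + 31 = 62 days.
September 1–19, 2012: 19 days.
Total: 28 + 62 + 19 = 109 days.

109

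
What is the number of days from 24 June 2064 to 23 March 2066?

June 2064: 30 − 24 = 6 days remain.
Then 20 full months totalling 608 days.
March 1–23, 2066: 23 days.
Total: 6 + 608 + 23 = 637 days.

637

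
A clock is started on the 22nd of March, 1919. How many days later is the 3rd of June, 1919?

March 1919: 31 − 22 = 9 days remain.
Then April (30), May (31): 30 + 31 = 61 days.
June 1–3, 1919: 3 days.
Total: 9 + 61 + 3 = 73 days.

73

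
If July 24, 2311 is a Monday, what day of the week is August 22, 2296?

Count forward from the earlier date (August 22, 2296) to the later (July 24, 2311):
From August 22, 2296 to August 22, 2310: 14 years, of which 2 contain a Feb 29 — 12×365 + 2×366 = 5112 days.
(2300 is not a leap year (divisible by 100 but not 400).)
August 2310: 31 − 22 = 9 days remain.
Then 10 full months totalling 303 days.
July 1–24, 2311: 24 days.
Residual: 336 days.
Total: 5448 days.
5448 mod 7 = 2, so 2 days before Monday is Saturday.

Saturday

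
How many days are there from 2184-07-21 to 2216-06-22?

11658

Day-of-year of July 21, 2184: 203.
Day-of-year of June 22, 2216: 174.
2184 has 366 days, so 366 − 203 = 163 days remain in 2184.
Full years 2185–2215: 25 common + 6 leap = 25×365 + 6×366 = 11321 days.
Total: 163 + 11321 + 174 = 11658 days.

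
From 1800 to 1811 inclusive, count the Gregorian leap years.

Years divisible by 4 in [1800, 1811]: 1800, 1804, 1808.
Of these, 1800 is divisible by 100 but not 400, so not leap.
Leap years: 3 − 1 = 2.

2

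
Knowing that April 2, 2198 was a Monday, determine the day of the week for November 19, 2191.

Saturday

Count forward from the earlier date (November 19, 2191) to the later (April 2, 2198):
November 19, 2191 → November 19, 2192: 366 days (2192 is a leap year).
November 19, 2192 → November 19, 2193: 365 days.
November 19, 2193 → November 19, 2194: 365 days.
November 19, 2194 → November 19, 2195: 365 days.
November 19, 2195 → November 19, 2196: 366 days (2196 is a leap year).
November 19, 2196 → November 19, 2197: 365 days.
November 2197: 30 − 19 = 11 days remain.
Then December (31), January (31), February 2198 (28), March (31): 31 + 31 + 28 + 31 = 121 days.
April 1–2, 2198: 2 days.
Residual: 134 days.
Total: 2326 days.
2326 mod 7 = 2, so 2 days before Monday is Saturday.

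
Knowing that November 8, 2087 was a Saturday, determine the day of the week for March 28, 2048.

Count forward from the earlier date (March 28, 2048) to the later (November 8, 2087):
Day-of-year of March 28, 2048: 88.
Day-of-year of November 8, 2087: 312.
2048 has 366 days, so 366 − 88 = 278 days remain in 2048.
Full years 2049–2086: 29 common + 9 leap = 29×365 + 9×366 = 13879 days.
Total: 278 + 13879 + 312 = 14469 days.
14469 is a multiple of 7, so March 28, 2048 falls on the same weekday: Saturday.

Saturday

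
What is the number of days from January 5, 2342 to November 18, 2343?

January 5, 2342 → January 5, 2343: 365 days.
January 2343: 31 − 5 = 26 days remain.
Then 9 full months totalling 273 days.
November 1–18, 2343: 18 days.
Residual: 317 days.
Total: 682 days.

682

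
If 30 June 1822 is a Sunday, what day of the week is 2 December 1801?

Wednesday

Count forward from the earlier date (December 2, 1801) to the later (June 30, 1822):
Day-of-year of December 2, 1801: 336.
Day-of-year of June 30, 1822: 181.
1801 has 365 days, so 365 − 336 = 29 days remain in 1801.
Full years 1802–1821: 15 common + 5 leap = 15×365 + 5×366 = 7305 days.
Total: 29 + 7305 + 181 = 7515 days.
7515 mod 7 = 4, so 4 days before Sunday is Wednesday.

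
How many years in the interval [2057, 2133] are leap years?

18

Years divisible by 4: 2060, 2064, …, 2132 — 19 in all.
Of these, 2100 is divisible by 100 but not 400, so not leap.
Leap years: 19 − 1 = 18.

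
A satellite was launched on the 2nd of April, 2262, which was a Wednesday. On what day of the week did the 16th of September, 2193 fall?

Count forward from the earlier date (September 16, 2193) to the later (April 2, 2262):
From September 16, 2193 to September 16, 2261: 68 years, of which 16 contain a Feb 29 — 52×365 + 16×366 = 24836 days.
(2200 is not a leap year (divisible by 100 but not 400).)
September 2261: 30 − 16 = 14 days remain.
Then October (31), November (30), December (31), January (31), February 2262 (28), March (31): 31 + 30 + 31 + 31 + 28 + 31 = 182 days.
April 1–2, 2262: 2 days.
Residual: 198 days.
Total: 25034 days.
25034 mod 7 = 2, so 2 days before Wednesday is Monday.

Monday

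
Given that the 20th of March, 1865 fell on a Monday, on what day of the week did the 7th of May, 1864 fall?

Saturday

Count forward from the earlier date (May 7, 1864) to the later (March 20, 1865):
May 1864: 31 − 7 = 24 days remain.
Then 9 full months totalling 273 days.
March 1–20, 1865: 20 days.
Total: 24 + 273 + 20 = 317 days.
317 mod 7 = 2, so 2 days before Monday is Saturday.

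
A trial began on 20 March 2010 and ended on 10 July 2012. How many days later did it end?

843

Day-of-year of March 20, 2010: 79.
Day-of-year of July 10, 2012: 192.
2010 has 365 days, so 365 − 79 = 286 days remain in 2010.
Full years: 2011: 365. Sum = 365.
Total: 286 + 365 + 192 = 843 days.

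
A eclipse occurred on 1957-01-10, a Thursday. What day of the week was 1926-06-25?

Friday

Count forward from the earlier date (June 25, 1926) to the later (January 10, 1957):
Day-of-year of June 25, 1926: 176.
Day-of-year of January 10, 1957: 10.
1926 has 365 days, so 365 − 176 = 189 days remain in 1926.
Full years 1927–1956: 22 common + 8 leap = 22×365 + 8×366 = 10958 days.
Total: 189 + 10958 + 10 = 11157 days.
11157 mod 7 = 6, so 6 days before Thursday is Friday.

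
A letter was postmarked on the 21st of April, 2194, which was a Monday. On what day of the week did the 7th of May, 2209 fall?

From April 21, 2194 to April 21, 2209: 15 years, of which 3 contain a Feb 29 — 12×365 + 3×366 = 5478 days.
(2200 is not a leap year (divisible by 100 but not 400).)
April 2209: 30 − 21 = 9 days remain.
May 1–7, 2209: 7 days.
Residual: 16 days.
Total: 5494 days.
5494 mod 7 = 6, so 6 days after Monday is Sunday.

Sunday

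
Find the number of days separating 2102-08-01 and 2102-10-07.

67

August 2102: 31 − 1 = 30 days remain.
Then September (30): 30 days.
October 1–7, 2102: 7 days.
Total: 30 + 30 + 7 = 67 days.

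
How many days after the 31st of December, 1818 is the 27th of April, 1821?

Day-of-year of December 31, 1818: 365.
Day-of-year of April 27, 1821: 117.
1818 has 365 days, so 365 − 365 = 0 days remain in 1818.
Full years: 1819: 365; 1820: 366. Sum = 731.
Total: 0 + 731 + 117 = 848 days.

848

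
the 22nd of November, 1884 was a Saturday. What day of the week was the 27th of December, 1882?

Count forward from the earlier date (December 27, 1882) to the later (November 22, 1884):
Day-of-year of December 27, 1882: 361.
Day-of-year of November 22, 1884: 327.
1882 has 365 days, so 365 − 361 = 4 days remain in 1882.
Full years: 1883: 365. Sum = 365.
Total: 4 + 365 + 327 = 696 days.
696 mod 7 = 3, so 3 days before Saturday is Wednesday.

Wednesday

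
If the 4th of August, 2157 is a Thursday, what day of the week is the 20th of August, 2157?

Saturday

Within August 2157: 20 − 4 = 16 days.
16 mod 7 = 2, so 2 days after Thursday is Saturday.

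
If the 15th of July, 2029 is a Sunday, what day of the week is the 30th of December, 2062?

Saturday

From July 15, 2029 to July 15, 2062: 33 years, of which 8 contain a Feb 29 — 25×365 + 8×366 = 12053 days.
July 2062: 31 − 15 = 16 days remain.
Then August (31), September (30), October (31), November (30): 31 + 30 + 31 + 30 = 122 days.
December 1–30, 2062: 30 days.
Residual: 168 days.
Total: 12221 days.
12221 mod 7 = 6, so 6 days after Sunday is Saturday.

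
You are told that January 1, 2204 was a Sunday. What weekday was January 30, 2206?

Thursday

January 1, 2204 → January 1, 2205: 366 days (2204 is a leap year).
January 1, 2205 → January 1, 2206: 365 days.
Within January 2206: 30 − 1 = 29 days.
Total: 760 days.
760 mod 7 = 4, so 4 days after Sunday is Thursday.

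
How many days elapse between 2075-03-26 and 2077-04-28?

764

March 2075: 31 − 26 = 5 days remain.
Then 24 full months totalling 731 days.
April 1–28, 2077: 28 days.
Total: 5 + 731 + 28 = 764 days.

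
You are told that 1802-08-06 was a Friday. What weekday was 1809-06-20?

August 6, 1802 → August 6, 1803: 365 days.
August 6, 1803 → August 6, 1804: 366 days (1804 is a leap year).
August 6, 1804 → August 6, 1805: 365 days.
August 6, 1805 → August 6, 1806: 365 days.
August 6, 1806 → August 6, 1807: 365 days.
August 6, 1807 → August 6, 1808: 366 days (1808 is a leap year).
August 1808: 31 − 6 = 25 days remain.
Then 9 full months totalling 273 days.
June 1–20, 1809: 20 days.
Residual: 318 days.
Total: 2510 days.
2510 mod 7 = 4, so 4 days after Friday is Tuesday.

Tuesday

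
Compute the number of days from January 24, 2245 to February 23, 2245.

30

January 2245: 31 − 24 = 7 days remain.
February 1–23, 2245: 23 days (2245 is not a leap year).
Total: 7 + 23 = 30 days.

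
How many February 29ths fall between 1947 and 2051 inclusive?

26

Years divisible by 4: 1948, 1952, …, 2048 — 26 in all.
2000 is divisible by 400, so still leap.
No century exceptions apply. Count: 26.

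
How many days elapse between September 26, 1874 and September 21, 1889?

Day-of-year of September 26, 1874: 269.
Day-of-year of September 21, 1889: 264.
1874 has 365 days, so 365 − 269 = 96 days remain in 1874.
Full years 1875–1888: 10 common + 4 leap = 10×365 + 4×366 = 5114 days.
Total: 96 + 5114 + 264 = 5474 days.

5474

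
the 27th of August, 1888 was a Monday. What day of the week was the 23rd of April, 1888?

Count forward from the earlier date (April 23, 1888) to the later (August 27, 1888):
April 1888: 30 − 23 = 7 days remain.
Then May (31), June (30), July (31): 31 + 30 + 31 = 92 days.
August 1–27, 1888: 27 days.
Total: 7 + 92 + 27 = 126 days.
126 is a multiple of 7, so the 23rd of April, 1888 falls on the same weekday: Monday.

Monday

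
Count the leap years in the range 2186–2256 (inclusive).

Years divisible by 4: 2188, 2192, …, 2256 — 18 in all.
Of these, 2200 is divisible by 100 but not 400, so not leap.
Leap years: 18 − 1 = 17.

17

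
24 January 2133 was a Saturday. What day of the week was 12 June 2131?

Tuesday

Count forward from the earlier date (June 12, 2131) to the later (January 24, 2133):
June 2131: 30 − 12 = 18 days remain.
Then 18 full months totalling 550 days.
January 1–24, 2133: 24 days.
Total: 18 + 550 + 24 = 592 days.
592 mod 7 = 4, so 4 days before Saturday is Tuesday.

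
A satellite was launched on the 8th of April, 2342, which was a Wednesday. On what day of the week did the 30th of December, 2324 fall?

Count forward from the earlier date (December 30, 2324) to the later (April 8, 2342):
From December 30, 2324 to December 30, 2341: 17 years, of which 4 contain a Feb 29 — 13×365 + 4×366 = 6209 days.
December 2341: 31 − 30 = 1 day remains.
Then January (31), February 2342 (28), March (31): 31 + 28 + 31 = 90 days.
April 1–8, 2342: 8 days.
Residual: 99 days.
Total: 6308 days.
6308 mod 7 = 1, so 1 day before Wednesday is Tuesday.

Tuesday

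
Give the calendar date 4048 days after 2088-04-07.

2099-05-08

Count 4048 days after April 7, 2088:
From April 7, 2088 to April 7, 2099: 11 years, of which 2 contain a Feb 29 — 9×365 + 2×366 = 4017 days.
April 2099: 30 − 7 = 23 days remain.
May 1–8, 2099: 8 days.
Residual: 31 days.
Total: 4048 days.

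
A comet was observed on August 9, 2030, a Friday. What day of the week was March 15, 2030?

Count forward from the earlier date (March 15, 2030) to the later (August 9, 2030):
March 2030: 31 − 15 = 16 days remain.
Then April (30), May (31), June (30), July (31): 30 + 31 + 30 + 31 = 122 days.
August 1–9, 2030: 9 days.
Total: 16 + 122 + 9 = 147 days.
147 is a multiple of 7, so March 15, 2030 falls on the same weekday: Friday.

Friday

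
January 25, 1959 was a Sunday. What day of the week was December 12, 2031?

From January 25, 1959 to January 25, 2031: 72 years, of which 18 contain a Feb 29 — 54×365 + 18×366 = 26298 days.
(2000 is a leap year (divisible by 400).)
January 2031: 31 − 25 = 6 days remain.
Then 10 full months totalling 303 days.
December 1–12, 2031: 12 days.
Residual: 321 days.
Total: 26619 days.
26619 mod 7 = 5, so 5 days after Sunday is Friday.

Friday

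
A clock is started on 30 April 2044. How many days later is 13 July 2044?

74

April 2044: 30 − 30 = 0 days remain.
Then May (31), June (30): 31 + 30 = 61 days.
July 1–13, 2044: 13 days.
Total: 0 + 61 + 13 = 74 days.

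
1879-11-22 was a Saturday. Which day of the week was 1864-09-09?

Count forward from the earlier date (September 9, 1864) to the later (November 22, 1879):
From September 9, 1864 to September 9, 1879: 15 years, of which 3 contain a Feb 29 — 12×365 + 3×366 = 5478 days.
September 1879: 30 − 9 = 21 days remain.
Then October (31): 31 days.
November 1–22, 1879: 22 days.
Residual: 74 days.
Total: 5552 days.
5552 mod 7 = 1, so 1 day before Saturday is Friday.

Friday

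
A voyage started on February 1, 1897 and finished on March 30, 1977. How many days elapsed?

From February 1, 1897 to February 1, 1977: 80 years, of which 19 contain a Feb 29 — 61×365 + 19×366 = 29219 days.
(1900 is not a leap year (divisible by 100 but not 400).)
February 1977: 28 − 1 = 27 days remain (1977 is not a leap year, so February has 28 days).
March 1–30, 1977: 30 days.
Residual: 57 days.
Total: 29276 days.

29276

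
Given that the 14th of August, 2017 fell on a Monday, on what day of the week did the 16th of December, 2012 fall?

Count forward from the earlier date (December 16, 2012) to the later (August 14, 2017):
December 16, 2012 → December 16, 2013: 365 days.
December 16, 2013 → December 16, 2014: 365 days.
December 16, 2014 → December 16, 2015: 365 days.
December 16, 2015 → December 16, 2016: 366 days (2016 is a leap year).
December 2016: 31 − 16 = 15 days remain.
Then January (31), February 2017 (28), March (31), April (30), May (31), June (30), July (31): 31 + 28 + 31 + 30 + 31 + 30 + 31 = 212 days.
August 1–14, 2017: 14 days.
Residual: 241 days.
Total: 1702 days.
1702 mod 7 = 1, so 1 day before Monday is Sunday.

Sunday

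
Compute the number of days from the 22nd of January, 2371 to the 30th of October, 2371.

281

January 2371: 31 − 22 = 9 days remain.
Then February 2371 (28), March (31), April (30), May (31), June (30), July (31), August (31), September (30): 28 + 31 + 30 + 31 + 30 + 31 + 31 + 30 = 242 days.
October 1–30, 2371: 30 days.
Total: 9 + 242 + 30 = 281 days.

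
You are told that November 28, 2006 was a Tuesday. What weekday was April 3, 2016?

From November 28, 2006 to November 28, 2015: 9 years, of which 2 contain a Feb 29 — 7×365 + 2×366 = 3287 days.
November 2015: 30 − 28 = 2 days remain.
Then December (31), January (31), February 2016 (29), March (31): 31 + 31 + 29 + 31 = 122 days.
April 1–3, 2016: 3 days.
Residual: 127 days.
Total: 3414 days.
3414 mod 7 = 5, so 5 days after Tuesday is Sunday.

Sunday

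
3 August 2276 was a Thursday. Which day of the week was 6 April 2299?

Thursday

Day-of-year of August 3, 2276: 216.
Day-of-year of April 6, 2299: 96.
2276 has 366 days, so 366 − 216 = 150 days remain in 2276.
Full years 2277–2298: 17 common + 5 leap = 17×365 + 5×366 = 8035 days.
Total: 150 + 8035 + 96 = 8281 days.
8281 is a multiple of 7, so 6 April 2299 falls on the same weekday: Thursday.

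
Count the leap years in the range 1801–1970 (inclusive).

41

Years divisible by 4: 1804, 1808, …, 1968 — 42 in all.
Of these, 1900 is divisible by 100 but not 400, so not leap.
Leap years: 42 − 1 = 41.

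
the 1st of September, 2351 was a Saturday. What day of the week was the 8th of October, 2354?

Friday

Day-of-year of September 1, 2351: 244.
Day-of-year of October 8, 2354: 281.
2351 has 365 days, so 365 − 244 = 121 days remain in 2351.
Full years: 2352: 366; 2353: 365. Sum = 731.
Total: 121 + 731 + 281 = 1133 days.
1133 mod 7 = 6, so 6 days after Saturday is Friday.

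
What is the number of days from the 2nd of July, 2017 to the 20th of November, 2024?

2698

From July 2, 2017 to July 2, 2024: 7 years, of which 2 contain a Feb 29 — 5×365 + 2×366 = 2557 days.
July 2024: 31 − 2 = 29 days remain.
Then August (31), September (30), October (31): 31 + 30 + 31 = 92 days.
November 1–20, 2024: 20 days.
Residual: 141 days.
Total: 2698 days.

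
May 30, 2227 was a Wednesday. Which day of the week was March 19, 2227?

Count forward from the earlier date (March 19, 2227) to the later (May 30, 2227):
March 2227: 31 − 19 = 12 days remain.
Then April (30): 30 days.
May 1–30, 2227: 30 days.
Total: 12 + 30 + 30 = 72 days.
72 mod 7 = 2, so 2 days before Wednesday is Monday.

Monday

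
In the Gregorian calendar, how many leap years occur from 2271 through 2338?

16

Years divisible by 4: 2272, 2276, …, 2336 — 17 in all.
Of these, 2300 is divisible by 100 but not 400, so not leap.
Leap years: 17 − 1 = 16.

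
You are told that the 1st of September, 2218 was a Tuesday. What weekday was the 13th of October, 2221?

Day-of-year of September 1, 2218: 244.
Day-of-year of October 13, 2221: 286.
2218 has 365 days, so 365 − 244 = 121 days remain in 2218.
Full years: 2219: 365; 2220: 366. Sum = 731.
Total: 121 + 731 + 286 = 1138 days.
1138 mod 7 = 4, so 4 days after Tuesday is Saturday.

Saturday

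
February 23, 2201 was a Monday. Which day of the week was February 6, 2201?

Friday

Count forward from the earlier date (February 6, 2201) to the later (February 23, 2201):
Within February 2201: 23 − 6 = 17 days.
17 mod 7 = 3, so 3 days before Monday is Friday.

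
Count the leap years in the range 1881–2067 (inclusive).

Years divisible by 4: 1884, 1888, …, 2064 — 46 in all.
Of these, 1900 is divisible by 100 but not 400, so not leap.
2000 is divisible by 400, so still leap.
Leap years: 46 − 1 = 45.

45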